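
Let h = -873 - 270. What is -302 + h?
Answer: -1445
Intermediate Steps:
h = -1143
-302 + h = -302 - 1143 = -1445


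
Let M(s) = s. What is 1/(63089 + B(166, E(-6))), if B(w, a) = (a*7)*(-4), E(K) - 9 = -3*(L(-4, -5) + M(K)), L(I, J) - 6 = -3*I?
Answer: 1/63845 ≈ 1.5663e-5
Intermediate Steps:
L(I, J) = 6 - 3*I
E(K) = -45 - 3*K (E(K) = 9 - 3*((6 - 3*(-4)) + K) = 9 - 3*((6 + 12) + K) = 9 - 3*(18 + K) = 9 + (-54 - 3*K) = -45 - 3*K)
B(w, a) = -28*a (B(w, a) = (7*a)*(-4) = -28*a)
1/(63089 + B(166, E(-6))) = 1/(63089 - 28*(-45 - 3*(-6))) = 1/(63089 - 28*(-45 + 18)) = 1/(63089 - 28*(-27)) = 1/(63089 + 756) = 1/63845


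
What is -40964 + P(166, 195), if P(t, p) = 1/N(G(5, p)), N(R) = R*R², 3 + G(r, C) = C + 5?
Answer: -313185059571/7645373 ≈ -40964.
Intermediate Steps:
G(r, C) = 2 + C (G(r, C) = -3 + (C + 5) = -3 + (5 + C) = 2 + C)
N(R) = R³
P(t, p) = (2 + p)⁻³ (P(t, p) = 1/((2 + p)³) = (2 + p)⁻³)
-40964 + P(166, 195) = -40964 + (2 + 195)⁻³ = -40964 + 197⁻³ = -40964 + 1/7645373 = -313185059571/7645373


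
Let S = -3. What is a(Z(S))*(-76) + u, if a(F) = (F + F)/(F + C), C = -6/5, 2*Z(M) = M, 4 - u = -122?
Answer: 374/9 ≈ 41.556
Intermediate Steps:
u = 126 (u = 4 - 1*(-122) = 4 + 122 = 126)
Z(M) = M/2
C = -6/5 (C = -6*1/5 = -6/5 ≈ -1.2000)
a(F) = 2*F/(-6/5 + F) (a(F) = (F + F)/(F - 6/5) = (2*F)/(-6/5 + F) = 2*F/(-6/5 + F))
a(Z(S))*(-76) + u = (10*((1/2)*(-3))/(-6 + 5*((1/2)*(-3))))*(-76) + 126 = (10*(-3/2)/(-6 + 5*(-3/2)))*(-76) + 126 = (10*(-3/2)/(-6 - 15/2))*(-76) + 126 = (10*(-3/2)/(-27/2))*(-76) + 126 = (10*(-3/2)*(-2/27))*(-76) + 126 = (10/9)*(-76) + 126 = -760/9 + 126 = 374/9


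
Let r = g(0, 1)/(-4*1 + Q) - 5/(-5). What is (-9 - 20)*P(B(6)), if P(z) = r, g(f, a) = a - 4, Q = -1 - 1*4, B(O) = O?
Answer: -116/3 ≈ -38.667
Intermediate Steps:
Q = -5 (Q = -1 - 4 = -5)
g(f, a) = -4 + a
r = 4/3 (r = (-4 + 1)/(-4*1 - 5) - 5/(-5) = -3/(-4 - 5) - 5*(-⅕) = -3/(-9) + 1 = -3*(-⅑) + 1 = ⅓ + 1 = 4/3 ≈ 1.3333)
P(z) = 4/3
(-9 - 20)*P(B(6)) = (-9 - 20)*(4/3) = -29*4/3 = -116/3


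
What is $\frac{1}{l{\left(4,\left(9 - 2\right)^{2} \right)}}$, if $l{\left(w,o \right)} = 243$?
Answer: $\frac{1}{243} \approx 0.0041152$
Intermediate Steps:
$\frac{1}{l{\left(4,\left(9 - 2\right)^{2} \right)}} = \frac{1}{243}$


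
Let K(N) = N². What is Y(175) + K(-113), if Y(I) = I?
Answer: 12944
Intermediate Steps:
Y(175) + K(-113) = 175 + (-113)² = 175 + 12769 = 12944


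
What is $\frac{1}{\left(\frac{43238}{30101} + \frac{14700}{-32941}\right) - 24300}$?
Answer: $- \frac{991557041}{24093854278042} \approx -4.1154 \cdot 10^{-5}$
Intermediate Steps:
$\frac{1}{\left(\frac{43238}{30101} + \frac{14700}{-32941}\right) - 24300} = \frac{1}{\left(43238 \cdot \frac{1}{30101} + 14700 \left(- \frac{1}{32941}\right)\right) - 24300} = \frac{1}{\left(\frac{43238}{30101} - \frac{14700}{32941}\right) - 24300} = \frac{1}{\frac{981818258}{991557041} - 24300} = \frac{1}{- \frac{24093854278042}{991557041}} = - \frac{991557041}{24093854278042}$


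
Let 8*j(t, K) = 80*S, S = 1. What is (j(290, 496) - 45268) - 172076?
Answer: -217334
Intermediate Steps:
j(t, K) = 10 (j(t, K) = (80*1)/8 = (⅛)*80 = 10)
(j(290, 496) - 45268) - 172076 = (10 - 45268) - 172076 = -45258 - 172076 = -217334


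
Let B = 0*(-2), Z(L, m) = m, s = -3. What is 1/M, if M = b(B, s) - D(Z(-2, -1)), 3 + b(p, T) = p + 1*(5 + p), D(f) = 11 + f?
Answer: -1/8 ≈ -0.12500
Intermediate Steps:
B = 0
b(p, T) = 2 + 2*p (b(p, T) = -3 + (p + 1*(5 + p)) = -3 + (p + (5 + p)) = -3 + (5 + 2*p) = 2 + 2*p)
M = -8 (M = (2 + 2*0) - (11 - 1) = (2 + 0) - 1*10 = 2 - 10 = -8)
1/M = 1/(-8) = -1/8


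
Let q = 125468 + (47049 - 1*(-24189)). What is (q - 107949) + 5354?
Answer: 94111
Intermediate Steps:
q = 196706 (q = 125468 + (47049 + 24189) = 125468 + 71238 = 196706)
(q - 107949) + 5354 = (196706 - 107949) + 5354 = 88757 + 5354 = 94111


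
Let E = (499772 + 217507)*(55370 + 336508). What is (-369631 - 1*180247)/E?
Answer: -274939/140542929981 ≈ -1.9563e-6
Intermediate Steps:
E = 281085859962 (E = 717279*391878 = 281085859962)
(-369631 - 1*180247)/E = (-369631 - 1*180247)/281085859962 = (-369631 - 180247)*(1/281085859962) = -549878*1/281085859962 = -274939/140542929981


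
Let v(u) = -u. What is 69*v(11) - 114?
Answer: -873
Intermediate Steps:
69*v(11) - 114 = 69*(-1*11) - 114 = 69*(-11) - 114 = -759 - 114 = -873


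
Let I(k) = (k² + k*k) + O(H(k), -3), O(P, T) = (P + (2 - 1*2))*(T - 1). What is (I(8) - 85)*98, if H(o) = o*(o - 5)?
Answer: -5194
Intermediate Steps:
H(o) = o*(-5 + o)
O(P, T) = P*(-1 + T) (O(P, T) = (P + (2 - 2))*(-1 + T) = (P + 0)*(-1 + T) = P*(-1 + T))
I(k) = 2*k² - 4*k*(-5 + k) (I(k) = (k² + k*k) + (k*(-5 + k))*(-1 - 3) = (k² + k²) + (k*(-5 + k))*(-4) = 2*k² - 4*k*(-5 + k))
(I(8) - 85)*98 = (2*8*(10 - 1*8) - 85)*98 = (2*8*(10 - 8) - 85)*98 = (2*8*2 - 85)*98 = (32 - 85)*98 = -53*98 = -5194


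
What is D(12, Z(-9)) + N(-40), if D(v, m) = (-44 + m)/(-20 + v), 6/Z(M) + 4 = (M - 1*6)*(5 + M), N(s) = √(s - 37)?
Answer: 1229/224 + I*√77 ≈ 5.4866 + 8.775*I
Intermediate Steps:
N(s) = √(-37 + s)
Z(M) = 6/(-4 + (-6 + M)*(5 + M)) (Z(M) = 6/(-4 + (M - 1*6)*(5 + M)) = 6/(-4 + (M - 6)*(5 + M)) = 6/(-4 + (-6 + M)*(5 + M)))
D(v, m) = (-44 + m)/(-20 + v)
D(12, Z(-9)) + N(-40) = (-44 + 6/(-34 + (-9)² - 1*(-9)))/(-20 + 12) + √(-37 - 40) = (-44 + 6/(-34 + 81 + 9))/(-8) + √(-77) = -(-44 + 6/56)/8 + I*√77 = -(-44 + 6*(1/56))/8 + I*√77 = -(-44 + 3/28)/8 + I*√77 = -⅛*(-1229/28) + I*√77 = 1229/224 + I*√77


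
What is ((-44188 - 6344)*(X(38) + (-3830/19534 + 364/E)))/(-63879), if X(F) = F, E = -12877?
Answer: 80026389728756/2678013349087 ≈ 29.883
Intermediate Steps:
((-44188 - 6344)*(X(38) + (-3830/19534 + 364/E)))/(-63879) = ((-44188 - 6344)*(38 + (-3830/19534 + 364/(-12877))))/(-63879) = -50532*(38 + (-3830*1/19534 + 364*(-1/12877)))*(-1/63879) = -50532*(38 + (-1915/9767 - 364/12877))*(-1/63879) = -50532*(38 - 28214643/125769659)*(-1/63879) = -50532*4751032399/125769659*(-1/63879) = -240079169186268/125769659*(-1/63879) = 80026389728756/2678013349087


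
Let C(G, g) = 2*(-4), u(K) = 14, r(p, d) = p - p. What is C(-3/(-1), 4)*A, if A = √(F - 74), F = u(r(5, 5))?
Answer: -16*I*√15 ≈ -61.968*I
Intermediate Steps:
r(p, d) = 0
F = 14
C(G, g) = -8
A = 2*I*√15 (A = √(14 - 74) = √(-60) = 2*I*√15 ≈ 7.746*I)
C(-3/(-1), 4)*A = -16*I*√15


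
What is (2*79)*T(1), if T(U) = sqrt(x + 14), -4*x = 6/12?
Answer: 79*sqrt(222)/2 ≈ 588.54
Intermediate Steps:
x = -1/8 (x = -3/(2*12) = -1/4*1/2 = -1/8 ≈ -0.12500)
T(U) = sqrt(222)/4 (T(U) = sqrt(-1/8 + 14) = sqrt(111/8) = sqrt(222)/4)
(2*79)*T(1) = (2*79)*(sqrt(222)/4) = 158*(sqrt(222)/4) = 79*sqrt(222)/2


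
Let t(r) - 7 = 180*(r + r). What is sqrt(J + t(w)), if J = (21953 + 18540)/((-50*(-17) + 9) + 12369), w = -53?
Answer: I*sqrt(834214398357)/6614 ≈ 138.09*I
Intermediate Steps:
t(r) = 7 + 360*r (t(r) = 7 + 180*(r + r) = 7 + 180*(2*r) = 7 + 360*r)
J = 40493/13228 (J = 40493/((850 + 9) + 12369) = 40493/(859 + 12369) = 40493/13228 ≈ 3.0612)
sqrt(J + t(w)) = sqrt(40493/13228 + (7 + 360*(-53))) = sqrt(40493/13228 + (7 - 19080)) = sqrt(40493/13228 - 19073) = sqrt(-252257151/13228) = I*sqrt(834214398357)/6614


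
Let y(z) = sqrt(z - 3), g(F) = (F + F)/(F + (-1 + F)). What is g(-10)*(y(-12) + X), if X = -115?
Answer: -2300/21 + 20*I*sqrt(15)/21 ≈ -109.52 + 3.6886*I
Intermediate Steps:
g(F) = 2*F/(-1 + 2*F) (g(F) = (2*F)/(-1 + 2*F) = 2*F/(-1 + 2*F))
y(z) = sqrt(-3 + z)
g(-10)*(y(-12) + X) = (2*(-10)/(-1 + 2*(-10)))*(sqrt(-3 - 12) - 115) = (2*(-10)/(-1 - 20))*(sqrt(-15) - 115) = (2*(-10)/(-21))*(I*sqrt(15) - 115) = (2*(-10)*(-1/21))*(-115 + I*sqrt(15)) = 20*(-115 + I*sqrt(15))/21 = -2300/21 + 20*I*sqrt(15)/21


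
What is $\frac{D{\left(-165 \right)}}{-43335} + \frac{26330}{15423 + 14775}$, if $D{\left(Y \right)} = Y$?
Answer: $\frac{12733258}{14540337} \approx 0.87572$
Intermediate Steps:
$\frac{D{\left(-165 \right)}}{-43335} + \frac{26330}{15423 + 14775} = - \frac{165}{-43335} + \frac{26330}{15423 + 14775} = \left(-165\right) \left(- \frac{1}{43335}\right) + \frac{26330}{30198} = \frac{11}{2889} + 26330 \cdot \frac{1}{30198} = \frac{11}{2889} + \frac{13165}{15099} = \frac{12733258}{14540337}$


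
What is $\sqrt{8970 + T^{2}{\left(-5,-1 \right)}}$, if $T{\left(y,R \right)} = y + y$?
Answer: $\sqrt{9070} \approx 95.237$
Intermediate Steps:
$T{\left(y,R \right)} = 2 y$
$\sqrt{8970 + T^{2}{\left(-5,-1 \right)}} = \sqrt{8970 + \left(2 \left(-5\right)\right)^{2}} = \sqrt{8970 + \left(-10\right)^{2}} = \sqrt{8970 + 100} = \sqrt{9070}$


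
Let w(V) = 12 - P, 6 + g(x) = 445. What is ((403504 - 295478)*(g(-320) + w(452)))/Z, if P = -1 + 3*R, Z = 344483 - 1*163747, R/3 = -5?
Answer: 26844461/90368 ≈ 297.06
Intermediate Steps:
R = -15 (R = 3*(-5) = -15)
g(x) = 439 (g(x) = -6 + 445 = 439)
Z = 180736 (Z = 344483 - 163747 = 180736)
P = -46 (P = -1 + 3*(-15) = -1 - 45 = -46)
w(V) = 58 (w(V) = 12 - 1*(-46) = 12 + 46 = 58)
((403504 - 295478)*(g(-320) + w(452)))/Z = ((403504 - 295478)*(439 + 58))/180736 = (108026*497)*(1/180736) = 53688922*(1/180736) = 26844461/90368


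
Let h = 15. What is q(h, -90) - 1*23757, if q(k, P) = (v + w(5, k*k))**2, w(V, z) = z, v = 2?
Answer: 27772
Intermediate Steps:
q(k, P) = (2 + k**2)**2 (q(k, P) = (2 + k*k)**2 = (2 + k**2)**2)
q(h, -90) - 1*23757 = (2 + 15**2)**2 - 1*23757 = (2 + 225)**2 - 23757 = 227**2 - 23757 = 51529 - 23757 = 27772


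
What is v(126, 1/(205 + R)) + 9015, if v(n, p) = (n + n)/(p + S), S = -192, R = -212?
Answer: 12123411/1345 ≈ 9013.7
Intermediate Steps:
v(n, p) = 2*n/(-192 + p) (v(n, p) = (n + n)/(p - 192) = (2*n)/(-192 + p) = 2*n/(-192 + p))
v(126, 1/(205 + R)) + 9015 = 2*126/(-192 + 1/(205 - 212)) + 9015 = 2*126/(-192 + 1/(-7)) + 9015 = 2*126/(-192 - 1/7) + 9015 = 2*126/(-1345/7) + 9015 = 2*126*(-7/1345) + 9015 = -1764/1345 + 9015 = 12123411/1345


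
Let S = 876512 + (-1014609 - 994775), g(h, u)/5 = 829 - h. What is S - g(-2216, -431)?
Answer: -1148097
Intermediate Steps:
g(h, u) = 4145 - 5*h (g(h, u) = 5*(829 - h) = 4145 - 5*h)
S = -1132872 (S = 876512 - 2009384 = -1132872)
S - g(-2216, -431) = -1132872 - (4145 - 5*(-2216)) = -1132872 - (4145 + 11080) = -1132872 - 1*15225 = -1132872 - 15225 = -1148097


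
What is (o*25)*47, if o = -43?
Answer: -50525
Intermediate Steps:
(o*25)*47 = -43*25*47 = -1075*47 = -50525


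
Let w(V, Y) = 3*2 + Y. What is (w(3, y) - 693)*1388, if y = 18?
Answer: -928572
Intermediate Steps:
w(V, Y) = 6 + Y
(w(3, y) - 693)*1388 = ((6 + 18) - 693)*1388 = (24 - 693)*1388 = -669*1388 = -928572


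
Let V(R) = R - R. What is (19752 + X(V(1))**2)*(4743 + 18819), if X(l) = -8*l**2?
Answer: 465396624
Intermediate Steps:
V(R) = 0
(19752 + X(V(1))**2)*(4743 + 18819) = (19752 + (-8*0**2)**2)*(4743 + 18819) = (19752 + (-8*0)**2)*23562 = (19752 + 0**2)*23562 = (19752 + 0)*23562 = 19752*23562 = 465396624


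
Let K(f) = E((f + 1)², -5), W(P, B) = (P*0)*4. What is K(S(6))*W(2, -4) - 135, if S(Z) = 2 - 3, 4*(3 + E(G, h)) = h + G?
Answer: -135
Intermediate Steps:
E(G, h) = -3 + G/4 + h/4 (E(G, h) = -3 + (h + G)/4 = -3 + (G + h)/4 = -3 + (G/4 + h/4) = -3 + G/4 + h/4)
S(Z) = -1
W(P, B) = 0 (W(P, B) = 0*4 = 0)
K(f) = -17/4 + (1 + f)²/4 (K(f) = -3 + (f + 1)²/4 + (¼)*(-5) = -3 + (1 + f)²/4 - 5/4 = -17/4 + (1 + f)²/4)
K(S(6))*W(2, -4) - 135 = (-17/4 + (1 - 1)²/4)*0 - 135 = (-17/4 + (¼)*0²)*0 - 135 = (-17/4 + (¼)*0)*0 - 135 = (-17/4 + 0)*0 - 135 = -17/4*0 - 135 = 0 - 135 = -135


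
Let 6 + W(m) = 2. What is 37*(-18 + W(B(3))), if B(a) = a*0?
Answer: -814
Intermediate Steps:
B(a) = 0
W(m) = -4 (W(m) = -6 + 2 = -4)
37*(-18 + W(B(3))) = 37*(-18 - 4) = 37*(-22) = -814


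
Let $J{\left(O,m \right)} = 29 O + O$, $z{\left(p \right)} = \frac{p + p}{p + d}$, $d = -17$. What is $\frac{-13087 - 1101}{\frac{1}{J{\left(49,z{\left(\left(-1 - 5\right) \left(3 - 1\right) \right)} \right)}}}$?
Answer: $-20856360$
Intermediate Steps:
$z{\left(p \right)} = \frac{2 p}{-17 + p}$ ($z{\left(p \right)} = \frac{p + p}{p - 17} = \frac{2 p}{-17 + p}$)
$J{\left(O,m \right)} = 30 O$
$\frac{-13087 - 1101}{\frac{1}{J{\left(49,z{\left(\left(-1 - 5\right) \left(3 - 1\right) \right)} \right)}}} = \frac{-13087 - 1101}{\frac{1}{30 \cdot 49}} = \frac{-13087 - 1101}{\frac{1}{1470}} = - 14188 \frac{1}{\frac{1}{1470}} = \left(-14188\right) 1470 = -20856360$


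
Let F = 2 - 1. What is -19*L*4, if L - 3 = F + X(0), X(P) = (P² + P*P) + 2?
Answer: -456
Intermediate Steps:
X(P) = 2 + 2*P² (X(P) = (P² + P²) + 2 = 2*P² + 2 = 2 + 2*P²)
F = 1
L = 6 (L = 3 + (1 + (2 + 2*0²)) = 3 + (1 + (2 + 2*0)) = 3 + (1 + (2 + 0)) = 3 + (1 + 2) = 3 + 3 = 6)
-19*L*4 = -19*6*4 = -114*4 = -456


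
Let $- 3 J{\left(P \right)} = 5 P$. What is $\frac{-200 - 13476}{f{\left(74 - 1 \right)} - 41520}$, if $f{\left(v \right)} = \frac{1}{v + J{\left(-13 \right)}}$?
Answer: $\frac{3883984}{11791677} \approx 0.32938$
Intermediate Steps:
$J{\left(P \right)} = - \frac{5 P}{3}$
$f{\left(v \right)} = \frac{1}{\frac{65}{3} + v}$ ($f{\left(v \right)} = \frac{1}{v - - \frac{65}{3}} = \frac{1}{v + \frac{65}{3}} = \frac{1}{\frac{65}{3} + v}$)
$\frac{-200 - 13476}{f{\left(74 - 1 \right)} - 41520} = \frac{-200 - 13476}{\frac{3}{65 + 3 \left(74 - 1\right)} - 41520} = - \frac{13676}{\frac{3}{65 + 3 \cdot 73} - 41520} = - \frac{13676}{\frac{3}{65 + 219} - 41520} = - \frac{13676}{\frac{3}{284} - 41520} = - \frac{13676}{- \frac{11791677}{284}} = \left(-13676\right) \left(- \frac{284}{11791677}\right) = \frac{3883984}{11791677}$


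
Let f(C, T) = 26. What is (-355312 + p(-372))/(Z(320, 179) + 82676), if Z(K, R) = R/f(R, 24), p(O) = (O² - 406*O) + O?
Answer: -1722968/2149755 ≈ -0.80147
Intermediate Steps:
p(O) = O² - 405*O
Z(K, R) = R/26
(-355312 + p(-372))/(Z(320, 179) + 82676) = (-355312 - 372*(-405 - 372))/((1/26)*179 + 82676) = (-355312 - 372*(-777))/(179/26 + 82676) = (-355312 + 289044)/(2149755/26) = -66268*26/2149755 = -1722968/2149755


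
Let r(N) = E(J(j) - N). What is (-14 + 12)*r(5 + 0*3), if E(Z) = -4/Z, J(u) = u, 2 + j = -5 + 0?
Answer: -⅔ ≈ -0.66667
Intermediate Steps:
j = -7 (j = -2 + (-5 + 0) = -2 - 5 = -7)
r(N) = -4/(-7 - N)
(-14 + 12)*r(5 + 0*3) = (-14 + 12)*(4/(7 + (5 + 0*3))) = -8/(7 + (5 + 0)) = -8/(7 + 5) = -8/12 = -2*⅓ = -⅔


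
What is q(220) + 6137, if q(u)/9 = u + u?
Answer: 10097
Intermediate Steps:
q(u) = 18*u (q(u) = 9*(u + u) = 9*(2*u) = 18*u)
q(220) + 6137 = 18*220 + 6137 = 3960 + 6137 = 10097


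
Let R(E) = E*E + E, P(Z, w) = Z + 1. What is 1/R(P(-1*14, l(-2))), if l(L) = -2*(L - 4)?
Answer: 1/156 ≈ 0.0064103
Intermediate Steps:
l(L) = 8 - 2*L (l(L) = -2*(-4 + L) = 8 - 2*L)
P(Z, w) = 1 + Z
R(E) = E + E² (R(E) = E² + E = E + E²)
1/R(P(-1*14, l(-2))) = 1/((1 - 1*14)*(1 + (1 - 1*14))) = 1/((1 - 14)*(1 + (1 - 14))) = 1/(-13*(1 - 13)) = 1/(-13*(-12)) = 1/156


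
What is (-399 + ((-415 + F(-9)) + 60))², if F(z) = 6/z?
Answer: 5125696/9 ≈ 5.6952e+5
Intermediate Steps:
(-399 + ((-415 + F(-9)) + 60))² = (-399 + ((-415 + 6/(-9)) + 60))² = (-399 + ((-415 + 6*(-⅑)) + 60))² = (-399 + ((-415 - ⅔) + 60))² = (-399 + (-1247/3 + 60))² = (-399 - 1067/3)² = (-2264/3)² = 5125696/9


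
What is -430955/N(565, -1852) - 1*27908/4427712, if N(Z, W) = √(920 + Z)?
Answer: -6977/1106928 - 86191*√165/99 ≈ -11183.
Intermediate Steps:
-430955/N(565, -1852) - 1*27908/4427712 = -430955/√(920 + 565) - 1*27908/4427712 = -430955*√165/495 - 27908*1/4427712 = -430955*√165/495 - 6977/1106928 = -86191*√165/99 - 6977/1106928 = -6977/1106928 - 86191*√165/99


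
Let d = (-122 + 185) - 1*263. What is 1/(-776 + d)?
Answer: -1/976 ≈ -0.0010246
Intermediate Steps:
d = -200 (d = 63 - 263 = -200)
1/(-776 + d) = 1/(-776 - 200) = 1/(-976) = -1/976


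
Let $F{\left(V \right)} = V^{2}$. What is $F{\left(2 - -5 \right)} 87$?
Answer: $4263$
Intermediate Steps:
$F{\left(2 - -5 \right)} 87 = \left(2 - -5\right)^{2} \cdot 87 = \left(2 + 5\right)^{2} \cdot 87 = 7^{2} \cdot 87 = 49 \cdot 87 = 4263$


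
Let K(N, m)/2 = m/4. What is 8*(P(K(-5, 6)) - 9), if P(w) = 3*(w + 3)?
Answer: 72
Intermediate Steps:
K(N, m) = m/2 (K(N, m) = 2*(m/4) = m/2)
P(w) = 9 + 3*w (P(w) = 3*(3 + w) = 9 + 3*w)
8*(P(K(-5, 6)) - 9) = 8*((9 + 3*((½)*6)) - 9) = 8*((9 + 3*3) - 9) = 8*((9 + 9) - 9) = 8*(18 - 9) = 8*9 = 72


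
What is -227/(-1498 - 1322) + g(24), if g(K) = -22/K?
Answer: -393/470 ≈ -0.83617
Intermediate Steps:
-227/(-1498 - 1322) + g(24) = -227/(-1498 - 1322) - 22/24 = -227/(-2820) - 22*1/24 = -1/2820*(-227) - 11/12 = 227/2820 - 11/12 = -393/470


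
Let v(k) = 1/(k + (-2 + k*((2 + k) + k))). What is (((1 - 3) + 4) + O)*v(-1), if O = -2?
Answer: 0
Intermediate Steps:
v(k) = 1/(-2 + k + k*(2 + 2*k)) (v(k) = 1/(k + (-2 + k*(2 + 2*k))) = 1/(-2 + k + k*(2 + 2*k)))
(((1 - 3) + 4) + O)*v(-1) = (((1 - 3) + 4) - 2)/(-2 + 2*(-1)² + 3*(-1)) = ((-2 + 4) - 2)/(-2 + 2*1 - 3) = (2 - 2)/(-2 + 2 - 3) = 0/(-3) = 0*(-⅓) = 0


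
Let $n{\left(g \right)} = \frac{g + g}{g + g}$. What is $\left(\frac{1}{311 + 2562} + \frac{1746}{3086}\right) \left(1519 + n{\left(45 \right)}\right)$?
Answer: $\frac{3814701440}{4433039} \approx 860.52$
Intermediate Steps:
$n{\left(g \right)} = 1$ ($n{\left(g \right)} = \frac{2 g}{2 g} = 2 g \frac{1}{2 g} = 1$)
$\left(\frac{1}{311 + 2562} + \frac{1746}{3086}\right) \left(1519 + n{\left(45 \right)}\right) = \left(\frac{1}{311 + 2562} + \frac{1746}{3086}\right) \left(1519 + 1\right) = \left(\frac{1}{2873} + 1746 \cdot \frac{1}{3086}\right) 1520 = \left(\frac{1}{2873} + \frac{873}{1543}\right) 1520 = \frac{2509672}{4433039} \cdot 1520 = \frac{3814701440}{4433039}$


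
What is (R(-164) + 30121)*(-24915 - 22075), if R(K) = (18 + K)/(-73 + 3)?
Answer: -9908386584/7 ≈ -1.4155e+9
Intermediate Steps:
R(K) = -9/35 - K/70 (R(K) = (18 + K)/(-70) = (18 + K)*(-1/70) = -9/35 - K/70)
(R(-164) + 30121)*(-24915 - 22075) = ((-9/35 - 1/70*(-164)) + 30121)*(-24915 - 22075) = ((-9/35 + 82/35) + 30121)*(-46990) = (73/35 + 30121)*(-46990) = (1054308/35)*(-46990) = -9908386584/7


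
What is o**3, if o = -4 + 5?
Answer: 1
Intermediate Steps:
o = 1
o**3 = 1**3 = 1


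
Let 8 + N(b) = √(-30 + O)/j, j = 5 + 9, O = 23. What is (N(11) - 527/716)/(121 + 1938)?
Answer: -6255/1474244 + I*√7/28826 ≈ -0.0042429 + 9.1783e-5*I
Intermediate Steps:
j = 14
N(b) = -8 + I*√7/14 (N(b) = -8 + √(-30 + 23)/14 = -8 + √(-7)*(1/14) = -8 + (I*√7)*(1/14) = -8 + I*√7/14)
(N(11) - 527/716)/(121 + 1938) = ((-8 + I*√7/14) - 527/716)/(121 + 1938) = ((-8 + I*√7/14) - 527*1/716)/2059 = ((-8 + I*√7/14) - 527/716)*(1/2059) = (-6255/716 + I*√7/14)*(1/2059) = -6255/1474244 + I*√7/28826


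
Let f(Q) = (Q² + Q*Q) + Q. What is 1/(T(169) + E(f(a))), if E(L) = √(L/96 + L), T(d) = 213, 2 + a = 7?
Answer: 20448/4350089 - 4*√32010/4350089 ≈ 0.0045361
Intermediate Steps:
a = 5 (a = -2 + 7 = 5)
f(Q) = Q + 2*Q² (f(Q) = (Q² + Q²) + Q = 2*Q² + Q = Q + 2*Q²)
E(L) = √582*√L/24 (E(L) = √(L*(1/96) + L) = √(L/96 + L) = √(97*L/96) = √582*√L/24)
1/(T(169) + E(f(a))) = 1/(213 + √582*√(5*(1 + 2*5))/24) = 1/(213 + √582*√(5*(1 + 10))/24) = 1/(213 + √582*√(5*11)/24) = 1/(213 + √582*√55/24) = 1/(213 + √32010/24)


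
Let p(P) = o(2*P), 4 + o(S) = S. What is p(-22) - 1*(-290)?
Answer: 242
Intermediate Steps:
o(S) = -4 + S
p(P) = -4 + 2*P
p(-22) - 1*(-290) = (-4 + 2*(-22)) - 1*(-290) = (-4 - 44) + 290 = -48 + 290 = 242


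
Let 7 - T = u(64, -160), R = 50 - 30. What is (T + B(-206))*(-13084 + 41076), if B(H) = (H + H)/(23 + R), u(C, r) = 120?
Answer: -147545832/43 ≈ -3.4313e+6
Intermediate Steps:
R = 20
B(H) = 2*H/43 (B(H) = (H + H)/(23 + 20) = (2*H)/43 = (2*H)*(1/43) = 2*H/43)
T = -113 (T = 7 - 1*120 = 7 - 120 = -113)
(T + B(-206))*(-13084 + 41076) = (-113 + (2/43)*(-206))*(-13084 + 41076) = (-113 - 412/43)*27992 = -5271/43*27992 = -147545832/43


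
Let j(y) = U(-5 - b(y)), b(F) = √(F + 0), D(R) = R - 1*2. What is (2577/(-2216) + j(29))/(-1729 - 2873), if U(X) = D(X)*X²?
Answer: 1482865/10198032 + 62*√29/2301 ≈ 0.29051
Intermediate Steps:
D(R) = -2 + R (D(R) = R - 2 = -2 + R)
b(F) = √F
U(X) = X²*(-2 + X) (U(X) = (-2 + X)*X² = X²*(-2 + X))
j(y) = (-5 - √y)²*(-7 - √y) (j(y) = (-5 - √y)²*(-2 + (-5 - √y)) = (-5 - √y)²*(-7 - √y))
(2577/(-2216) + j(29))/(-1729 - 2873) = (2577/(-2216) + (5 + √29)²*(-7 - √29))/(-1729 - 2873) = (2577*(-1/2216) + (5 + √29)²*(-7 - √29))/(-4602) = (-2577/2216 + (5 + √29)²*(-7 - √29))*(-1/4602) = 859/3399344 - (5 + √29)²*(-7 - √29)/4602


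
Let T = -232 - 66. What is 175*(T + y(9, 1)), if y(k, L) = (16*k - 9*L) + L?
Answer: -28350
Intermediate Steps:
T = -298
y(k, L) = -8*L + 16*k (y(k, L) = (-9*L + 16*k) + L = -8*L + 16*k)
175*(T + y(9, 1)) = 175*(-298 + (-8*1 + 16*9)) = 175*(-298 + (-8 + 144)) = 175*(-298 + 136) = 175*(-162) = -28350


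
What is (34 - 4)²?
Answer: 900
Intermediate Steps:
(34 - 4)² = 30² = 900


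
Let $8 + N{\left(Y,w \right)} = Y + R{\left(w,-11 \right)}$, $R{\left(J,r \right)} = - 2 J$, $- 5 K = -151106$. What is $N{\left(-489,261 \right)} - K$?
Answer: $- \frac{156201}{5} \approx -31240.0$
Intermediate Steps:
$K = \frac{151106}{5}$ ($K = \left(- \frac{1}{5}\right) \left(-151106\right) = \frac{151106}{5} \approx 30221.0$)
$N{\left(Y,w \right)} = -8 + Y - 2 w$ ($N{\left(Y,w \right)} = -8 + \left(Y - 2 w\right) = -8 + Y - 2 w$)
$N{\left(-489,261 \right)} - K = \left(-8 - 489 - 522\right) - \frac{151106}{5} = -1019 - \frac{151106}{5} = - \frac{156201}{5}$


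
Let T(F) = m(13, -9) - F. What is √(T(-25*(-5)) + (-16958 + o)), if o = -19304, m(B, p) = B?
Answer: I*√36374 ≈ 190.72*I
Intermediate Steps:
T(F) = 13 - F
√(T(-25*(-5)) + (-16958 + o)) = √((13 - (-25)*(-5)) + (-16958 - 19304)) = √((13 - 1*125) - 36262) = √((13 - 125) - 36262) = √(-112 - 36262) = √(-36374) = I*√36374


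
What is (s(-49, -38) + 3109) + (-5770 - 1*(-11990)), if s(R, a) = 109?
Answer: 9438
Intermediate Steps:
(s(-49, -38) + 3109) + (-5770 - 1*(-11990)) = (109 + 3109) + (-5770 - 1*(-11990)) = 3218 + (-5770 + 11990) = 3218 + 6220 = 9438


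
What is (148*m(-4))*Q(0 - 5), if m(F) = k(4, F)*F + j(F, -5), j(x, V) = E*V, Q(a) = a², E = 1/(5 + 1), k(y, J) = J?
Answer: 168350/3 ≈ 56117.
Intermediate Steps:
E = ⅙ (E = 1/6 = ⅙ ≈ 0.16667)
j(x, V) = V/6
m(F) = -⅚ + F² (m(F) = F*F + (⅙)*(-5) = F² - ⅚ = -⅚ + F²)
(148*m(-4))*Q(0 - 5) = (148*(-⅚ + (-4)²))*(0 - 5)² = (148*(-⅚ + 16))*(-5)² = (148*(91/6))*25 = (6734/3)*25 = 168350/3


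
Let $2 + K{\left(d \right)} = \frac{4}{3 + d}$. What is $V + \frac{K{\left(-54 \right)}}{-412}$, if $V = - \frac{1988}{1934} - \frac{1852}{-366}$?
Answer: $\frac{2501943391}{619717422} \approx 4.0372$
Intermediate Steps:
$V = \frac{713540}{176961}$ ($V = \left(-1988\right) \frac{1}{1934} - - \frac{926}{183} = - \frac{994}{967} + \frac{926}{183} = \frac{713540}{176961} \approx 4.0322$)
$K{\left(d \right)} = -2 + \frac{4}{3 + d}$
$V + \frac{K{\left(-54 \right)}}{-412} = \frac{713540}{176961} + \frac{2 \frac{1}{3 - 54} \left(-1 - -54\right)}{-412} = \frac{713540}{176961} + \frac{2 \left(-1 + 54\right)}{-51} \left(- \frac{1}{412}\right) = \frac{713540}{176961} + 2 \left(- \frac{1}{51}\right) 53 \left(- \frac{1}{412}\right) = \frac{713540}{176961} - - \frac{53}{10506} = \frac{713540}{176961} + \frac{53}{10506} = \frac{2501943391}{619717422}$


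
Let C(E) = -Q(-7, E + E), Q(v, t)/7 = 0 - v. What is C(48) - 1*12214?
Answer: -12263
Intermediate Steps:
Q(v, t) = -7*v (Q(v, t) = 7*(0 - v) = 7*(-v) = -7*v)
C(E) = -49 (C(E) = -(-7)*(-7) = -1*49 = -49)
C(48) - 1*12214 = -49 - 1*12214 = -49 - 12214 = -12263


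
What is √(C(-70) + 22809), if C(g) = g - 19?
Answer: 8*√355 ≈ 150.73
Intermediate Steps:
C(g) = -19 + g
√(C(-70) + 22809) = √((-19 - 70) + 22809) = √(-89 + 22809) = √22720 = 8*√355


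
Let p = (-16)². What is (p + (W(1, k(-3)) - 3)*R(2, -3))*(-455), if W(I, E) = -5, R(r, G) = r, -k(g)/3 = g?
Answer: -109200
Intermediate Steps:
k(g) = -3*g
p = 256
(p + (W(1, k(-3)) - 3)*R(2, -3))*(-455) = (256 + (-5 - 3)*2)*(-455) = (256 - 8*2)*(-455) = (256 - 16)*(-455) = 240*(-455) = -109200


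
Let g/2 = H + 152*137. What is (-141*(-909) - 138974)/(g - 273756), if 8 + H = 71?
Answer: 10805/231982 ≈ 0.046577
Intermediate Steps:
H = 63 (H = -8 + 71 = 63)
g = 41774 (g = 2*(63 + 152*137) = 2*(63 + 20824) = 2*20887 = 41774)
(-141*(-909) - 138974)/(g - 273756) = (-141*(-909) - 138974)/(41774 - 273756) = (128169 - 138974)/(-231982) = -10805*(-1/231982) = 10805/231982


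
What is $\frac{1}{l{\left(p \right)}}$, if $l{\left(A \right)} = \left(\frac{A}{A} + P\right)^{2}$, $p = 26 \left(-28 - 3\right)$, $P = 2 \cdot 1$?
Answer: $\frac{1}{9} \approx 0.11111$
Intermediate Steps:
$P = 2$
$p = -806$ ($p = 26 \left(-31\right) = -806$)
$l{\left(A \right)} = 9$ ($l{\left(A \right)} = \left(\frac{A}{A} + 2\right)^{2} = \left(1 + 2\right)^{2} = 3^{2} = 9$)
$\frac{1}{l{\left(p \right)}} = \frac{1}{9}$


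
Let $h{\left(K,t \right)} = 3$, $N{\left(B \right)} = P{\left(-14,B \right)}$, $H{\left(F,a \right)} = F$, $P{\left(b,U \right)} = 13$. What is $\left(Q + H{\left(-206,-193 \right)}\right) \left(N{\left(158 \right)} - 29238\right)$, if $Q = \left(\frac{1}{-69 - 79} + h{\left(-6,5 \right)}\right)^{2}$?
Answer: $\frac{126134369375}{21904} \approx 5.7585 \cdot 10^{6}$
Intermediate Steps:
$N{\left(B \right)} = 13$
$Q = \frac{196249}{21904}$ ($Q = \left(\frac{1}{-69 - 79} + 3\right)^{2} = \left(\frac{1}{-148} + 3\right)^{2} = \left(- \frac{1}{148} + 3\right)^{2} = \left(\frac{443}{148}\right)^{2} = \frac{196249}{21904} \approx 8.9595$)
$\left(Q + H{\left(-206,-193 \right)}\right) \left(N{\left(158 \right)} - 29238\right) = \left(\frac{196249}{21904} - 206\right) \left(13 - 29238\right) = \left(- \frac{4315975}{21904}\right) \left(-29225\right) = \frac{126134369375}{21904}$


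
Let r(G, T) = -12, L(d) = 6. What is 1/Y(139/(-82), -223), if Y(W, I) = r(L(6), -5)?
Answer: -1/12 ≈ -0.083333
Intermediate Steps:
Y(W, I) = -12
1/Y(139/(-82), -223) = 1/(-12) = -1/12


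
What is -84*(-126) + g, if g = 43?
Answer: 10627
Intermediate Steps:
-84*(-126) + g = -84*(-126) + 43 = 10584 + 43 = 10627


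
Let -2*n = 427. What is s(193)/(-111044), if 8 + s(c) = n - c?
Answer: 829/222088 ≈ 0.0037328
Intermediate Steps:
n = -427/2 (n = -½*427 = -427/2 ≈ -213.50)
s(c) = -443/2 - c (s(c) = -8 + (-427/2 - c) = -443/2 - c)
s(193)/(-111044) = (-443/2 - 1*193)/(-111044) = (-443/2 - 193)*(-1/111044) = -829/2*(-1/111044) = 829/222088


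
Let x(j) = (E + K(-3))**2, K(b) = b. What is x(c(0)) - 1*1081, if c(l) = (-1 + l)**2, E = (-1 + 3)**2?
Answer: -1080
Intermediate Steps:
E = 4 (E = 2**2 = 4)
x(j) = 1 (x(j) = (4 - 3)**2 = 1**2 = 1)
x(c(0)) - 1*1081 = 1 - 1*1081 = 1 - 1081 = -1080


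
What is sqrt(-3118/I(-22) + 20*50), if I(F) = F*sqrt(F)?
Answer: sqrt(484000 - 3118*I*sqrt(22))/22 ≈ 31.626 - 0.47771*I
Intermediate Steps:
I(F) = F**(3/2)
sqrt(-3118/I(-22) + 20*50) = sqrt(-3118*I*sqrt(22)/484 + 20*50) = sqrt(-3118*I*sqrt(22)/484 + 1000) = sqrt(-1559*I*sqrt(22)/242 + 1000) = sqrt(1000 - 1559*I*sqrt(22)/242)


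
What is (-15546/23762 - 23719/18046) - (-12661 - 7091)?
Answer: 4234496120555/214404526 ≈ 19750.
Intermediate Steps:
(-15546/23762 - 23719/18046) - (-12661 - 7091) = (-15546*1/23762 - 23719*1/18046) - 1*(-19752) = (-7773/11881 - 23719/18046) + 19752 = -422076997/214404526 + 19752 = 4234496120555/214404526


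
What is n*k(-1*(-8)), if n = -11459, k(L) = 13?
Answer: -148967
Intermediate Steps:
n*k(-1*(-8)) = -11459*13 = -148967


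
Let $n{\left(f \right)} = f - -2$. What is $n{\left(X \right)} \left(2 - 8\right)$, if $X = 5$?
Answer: $-42$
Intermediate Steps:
$n{\left(f \right)} = 2 + f$ ($n{\left(f \right)} = f + 2 = 2 + f$)
$n{\left(X \right)} \left(2 - 8\right) = \left(2 + 5\right) \left(2 - 8\right) = 7 \left(-6\right) = -42$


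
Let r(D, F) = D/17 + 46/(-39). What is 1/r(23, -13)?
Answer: 663/115 ≈ 5.7652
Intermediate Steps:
r(D, F) = -46/39 + D/17 (r(D, F) = D*(1/17) + 46*(-1/39) = D/17 - 46/39 = -46/39 + D/17)
1/r(23, -13) = 1/(-46/39 + (1/17)*23) = 1/(-46/39 + 23/17) = 1/(115/663) = 663/115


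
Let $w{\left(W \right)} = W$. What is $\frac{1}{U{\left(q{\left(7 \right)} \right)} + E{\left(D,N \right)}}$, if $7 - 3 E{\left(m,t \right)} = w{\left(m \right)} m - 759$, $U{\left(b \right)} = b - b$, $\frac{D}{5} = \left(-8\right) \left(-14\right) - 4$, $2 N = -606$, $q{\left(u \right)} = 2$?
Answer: $- \frac{3}{290834} \approx -1.0315 \cdot 10^{-5}$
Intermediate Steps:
$N = -303$ ($N = \frac{1}{2} \left(-606\right) = -303$)
$D = 540$ ($D = 5 \left(\left(-8\right) \left(-14\right) - 4\right) = 5 \left(112 - 4\right) = 5 \cdot 108 = 540$)
$U{\left(b \right)} = 0$
$E{\left(m,t \right)} = \frac{766}{3} - \frac{m^{2}}{3}$ ($E{\left(m,t \right)} = \frac{7}{3} - \frac{m m - 759}{3} = \frac{7}{3} - \frac{m^{2} - 759}{3} = \frac{7}{3} - \frac{-759 + m^{2}}{3} = \frac{7}{3} - \left(-253 + \frac{m^{2}}{3}\right) = \frac{766}{3} - \frac{m^{2}}{3}$)
$\frac{1}{U{\left(q{\left(7 \right)} \right)} + E{\left(D,N \right)}} = \frac{1}{0 + \left(\frac{766}{3} - \frac{540^{2}}{3}\right)} = \frac{1}{0 + \left(\frac{766}{3} - 97200\right)} = \frac{1}{0 - \frac{290834}{3}} = \frac{1}{- \frac{290834}{3}} = - \frac{3}{290834}$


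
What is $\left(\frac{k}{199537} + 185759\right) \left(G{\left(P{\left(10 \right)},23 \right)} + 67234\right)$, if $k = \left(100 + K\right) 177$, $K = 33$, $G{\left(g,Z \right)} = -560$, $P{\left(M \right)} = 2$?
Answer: $\frac{2471326290925576}{199537} \approx 1.2385 \cdot 10^{10}$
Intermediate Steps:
$k = 23541$ ($k = \left(100 + 33\right) 177 = 133 \cdot 177 = 23541$)
$\left(\frac{k}{199537} + 185759\right) \left(G{\left(P{\left(10 \right)},23 \right)} + 67234\right) = \left(\frac{23541}{199537} + 185759\right) \left(-560 + 67234\right) = \left(23541 \cdot \frac{1}{199537} + 185759\right) 66674 = \left(\frac{23541}{199537} + 185759\right) 66674 = \frac{37065817124}{199537} \cdot 66674 = \frac{2471326290925576}{199537}$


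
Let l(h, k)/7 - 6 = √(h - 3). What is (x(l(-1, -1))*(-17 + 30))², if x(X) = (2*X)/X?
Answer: 676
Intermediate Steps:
l(h, k) = 42 + 7*√(-3 + h) (l(h, k) = 42 + 7*√(h - 3) = 42 + 7*√(-3 + h))
x(X) = 2
(x(l(-1, -1))*(-17 + 30))² = (2*(-17 + 30))² = (2*13)² = 26² = 676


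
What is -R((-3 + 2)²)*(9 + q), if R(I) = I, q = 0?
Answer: -9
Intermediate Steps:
-R((-3 + 2)²)*(9 + q) = -(-3 + 2)²*(9 + 0) = -(-1)²*9 = -9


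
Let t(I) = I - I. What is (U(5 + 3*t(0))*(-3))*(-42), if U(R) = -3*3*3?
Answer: -3402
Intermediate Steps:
t(I) = 0
U(R) = -27 (U(R) = -9*3 = -27)
(U(5 + 3*t(0))*(-3))*(-42) = -27*(-3)*(-42) = 81*(-42) = -3402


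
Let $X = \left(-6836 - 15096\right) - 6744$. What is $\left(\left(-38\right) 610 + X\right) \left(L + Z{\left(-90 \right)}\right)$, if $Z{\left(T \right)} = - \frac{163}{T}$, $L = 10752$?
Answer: $- \frac{25094233304}{45} \approx -5.5765 \cdot 10^{8}$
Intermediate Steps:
$X = -28676$ ($X = -21932 - 6744 = -28676$)
$\left(\left(-38\right) 610 + X\right) \left(L + Z{\left(-90 \right)}\right) = \left(\left(-38\right) 610 - 28676\right) \left(10752 - \frac{163}{-90}\right) = \left(-23180 - 28676\right) \left(10752 - - \frac{163}{90}\right) = - 51856 \left(10752 + \frac{163}{90}\right) = \left(-51856\right) \frac{967843}{90} = - \frac{25094233304}{45}$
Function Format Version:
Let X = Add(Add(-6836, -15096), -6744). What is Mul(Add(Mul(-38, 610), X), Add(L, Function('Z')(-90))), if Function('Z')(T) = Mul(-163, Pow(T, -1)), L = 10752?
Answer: Rational(-25094233304, 45) ≈ -5.5765e+8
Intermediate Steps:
X = -28676 (X = Add(-21932, -6744) = -28676)
Mul(Add(Mul(-38, 610), X), Add(L, Function('Z')(-90))) = Mul(Add(Mul(-38, 610), -28676), Add(10752, Mul(-163, Pow(-90, -1)))) = Mul(Add(-23180, -28676), Add(10752, Mul(-163, Rational(-1, 90)))) = Mul(-51856, Add(10752, Rational(163, 90))) = Mul(-51856, Rational(967843, 90)) = Rational(-25094233304, 45)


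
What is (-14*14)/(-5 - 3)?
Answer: 49/2 ≈ 24.500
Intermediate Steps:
(-14*14)/(-5 - 3) = -196/(-8) = -196*(-1/8) = 49/2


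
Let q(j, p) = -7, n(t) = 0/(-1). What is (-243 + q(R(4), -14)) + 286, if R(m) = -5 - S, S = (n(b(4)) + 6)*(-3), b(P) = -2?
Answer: 36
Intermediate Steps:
n(t) = 0 (n(t) = 0*(-1) = 0)
S = -18 (S = (0 + 6)*(-3) = 6*(-3) = -18)
R(m) = 13 (R(m) = -5 - 1*(-18) = -5 + 18 = 13)
(-243 + q(R(4), -14)) + 286 = (-243 - 7) + 286 = -250 + 286 = 36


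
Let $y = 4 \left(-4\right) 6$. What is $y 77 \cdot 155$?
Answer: $-1145760$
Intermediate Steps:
$y = -96$ ($y = \left(-16\right) 6 = -96$)
$y 77 \cdot 155 = \left(-96\right) 77 \cdot 155 = \left(-7392\right) 155 = -1145760$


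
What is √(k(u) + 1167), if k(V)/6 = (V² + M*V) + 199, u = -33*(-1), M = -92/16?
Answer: √31026/2 ≈ 88.071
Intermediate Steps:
M = -23/4 (M = -92*1/16 = -23/4 ≈ -5.7500)
u = 33
k(V) = 1194 + 6*V² - 69*V/2 (k(V) = 6*((V² - 23*V/4) + 199) = 6*(199 + V² - 23*V/4) = 1194 + 6*V² - 69*V/2)
√(k(u) + 1167) = √((1194 + 6*33² - 69/2*33) + 1167) = √((1194 + 6*1089 - 2277/2) + 1167) = √((1194 + 6534 - 2277/2) + 1167) = √(13179/2 + 1167) = √(15513/2) = √31026/2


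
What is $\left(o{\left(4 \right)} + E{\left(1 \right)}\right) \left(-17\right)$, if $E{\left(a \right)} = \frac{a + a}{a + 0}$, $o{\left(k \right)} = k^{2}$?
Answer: $-306$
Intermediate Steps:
$E{\left(a \right)} = 2$ ($E{\left(a \right)} = \frac{2 a}{a} = 2$)
$\left(o{\left(4 \right)} + E{\left(1 \right)}\right) \left(-17\right) = \left(4^{2} + 2\right) \left(-17\right) = \left(16 + 2\right) \left(-17\right) = 18 \left(-17\right) = -306$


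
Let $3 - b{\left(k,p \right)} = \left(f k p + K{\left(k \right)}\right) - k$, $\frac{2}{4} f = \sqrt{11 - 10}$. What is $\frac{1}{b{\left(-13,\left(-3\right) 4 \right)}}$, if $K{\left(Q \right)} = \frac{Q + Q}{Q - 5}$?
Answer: $- \frac{9}{2911} \approx -0.0030917$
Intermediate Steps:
$K{\left(Q \right)} = \frac{2 Q}{-5 + Q}$
$f = 2$ ($f = 2 \sqrt{11 - 10} = 2 \sqrt{1} = 2 \cdot 1 = 2$)
$b{\left(k,p \right)} = 3 + k - 2 k p - \frac{2 k}{-5 + k}$ ($b{\left(k,p \right)} = 3 - \left(\left(2 k p + \frac{2 k}{-5 + k}\right) - k\right) = 3 - \left(- k + 2 k p + \frac{2 k}{-5 + k}\right) = 3 + k - 2 k p - \frac{2 k}{-5 + k}$)
$\frac{1}{b{\left(-13,\left(-3\right) 4 \right)}} = \frac{1}{\frac{1}{-5 - 13} \left(\left(-2\right) \left(-13\right) + \left(-5 - 13\right) \left(3 - 13 - - 26 \left(\left(-3\right) 4\right)\right)\right)} = \frac{1}{\frac{1}{-18} \left(26 - 18 \left(3 - 13 - \left(-26\right) \left(-12\right)\right)\right)} = \frac{1}{\left(- \frac{1}{18}\right) \left(26 - 18 \left(3 - 13 - 312\right)\right)} = \frac{1}{\left(- \frac{1}{18}\right) \left(26 - -5796\right)} = \frac{1}{\left(- \frac{1}{18}\right) \left(26 + 5796\right)} = \frac{1}{\left(- \frac{1}{18}\right) 5822} = \frac{1}{- \frac{2911}{9}} = - \frac{9}{2911}$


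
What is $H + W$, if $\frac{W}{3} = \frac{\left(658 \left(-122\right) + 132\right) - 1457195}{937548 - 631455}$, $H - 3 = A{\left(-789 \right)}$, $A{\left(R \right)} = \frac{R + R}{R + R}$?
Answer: $- \frac{1129215}{102031} \approx -11.067$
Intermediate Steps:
$A{\left(R \right)} = 1$ ($A{\left(R \right)} = \frac{2 R}{2 R} = 2 R \frac{1}{2 R} = 1$)
$H = 4$ ($H = 3 + 1 = 4$)
$W = - \frac{1537339}{102031}$ ($W = 3 \frac{\left(658 \left(-122\right) + 132\right) - 1457195}{937548 - 631455} = 3 \frac{\left(-80276 + 132\right) - 1457195}{306093} = 3 \left(-80144 - 1457195\right) \frac{1}{306093} = 3 \left(\left(-1537339\right) \frac{1}{306093}\right) = 3 \left(- \frac{1537339}{306093}\right) = - \frac{1537339}{102031} \approx -15.067$)
$H + W = 4 - \frac{1537339}{102031} = - \frac{1129215}{102031}$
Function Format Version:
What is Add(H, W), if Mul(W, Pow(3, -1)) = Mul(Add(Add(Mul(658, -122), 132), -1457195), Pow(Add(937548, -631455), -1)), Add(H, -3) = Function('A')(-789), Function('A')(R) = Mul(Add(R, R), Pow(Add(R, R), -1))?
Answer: Rational(-1129215, 102031) ≈ -11.067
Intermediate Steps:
Function('A')(R) = 1 (Function('A')(R) = Mul(Mul(2, R), Pow(Mul(2, R), -1)) = Mul(Mul(2, R), Mul(Rational(1, 2), Pow(R, -1))) = 1)
H = 4 (H = Add(3, 1) = 4)
W = Rational(-1537339, 102031) (W = Mul(3, Mul(Add(Add(Mul(658, -122), 132), -1457195), Pow(Add(937548, -631455), -1))) = Mul(3, Mul(Add(Add(-80276, 132), -1457195), Pow(306093, -1))) = Mul(3, Mul(Add(-80144, -1457195), Rational(1, 306093))) = Mul(3, Mul(-1537339, Rational(1, 306093))) = Mul(3, Rational(-1537339, 306093)) = Rational(-1537339, 102031) ≈ -15.067)
Add(H, W) = Add(4, Rational(-1537339, 102031)) = Rational(-1129215, 102031)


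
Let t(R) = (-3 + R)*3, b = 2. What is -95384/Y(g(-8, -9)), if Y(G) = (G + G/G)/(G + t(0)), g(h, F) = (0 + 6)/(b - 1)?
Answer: 286152/7 ≈ 40879.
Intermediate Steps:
t(R) = -9 + 3*R
g(h, F) = 6 (g(h, F) = (0 + 6)/(2 - 1) = 6/1 = 6*1 = 6)
Y(G) = (1 + G)/(-9 + G) (Y(G) = (G + G/G)/(G + (-9 + 3*0)) = (G + 1)/(G + (-9 + 0)) = (1 + G)/(G - 9) = (1 + G)/(-9 + G))
-95384/Y(g(-8, -9)) = -95384*(-9 + 6)/(1 + 6) = -95384/(7/(-3)) = -95384/((-⅓*7)) = -95384/(-7/3) = -95384*(-3/7) = 286152/7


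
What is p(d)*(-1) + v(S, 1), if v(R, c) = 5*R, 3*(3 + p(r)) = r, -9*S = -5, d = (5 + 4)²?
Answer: -191/9 ≈ -21.222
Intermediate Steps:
d = 81 (d = 9² = 81)
S = 5/9 (S = -⅑*(-5) = 5/9 ≈ 0.55556)
p(r) = -3 + r/3
p(d)*(-1) + v(S, 1) = (-3 + (⅓)*81)*(-1) + 5*(5/9) = (-3 + 27)*(-1) + 25/9 = 24*(-1) + 25/9 = -24 + 25/9 = -191/9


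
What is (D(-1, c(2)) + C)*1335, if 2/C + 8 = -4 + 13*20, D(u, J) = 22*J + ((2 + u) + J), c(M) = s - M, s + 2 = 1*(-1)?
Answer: -18870225/124 ≈ -1.5218e+5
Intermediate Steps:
s = -3 (s = -2 + 1*(-1) = -2 - 1 = -3)
c(M) = -3 - M
D(u, J) = 2 + u + 23*J (D(u, J) = 22*J + (2 + J + u) = 2 + u + 23*J)
C = 1/124 (C = 2/(-8 + (-4 + 13*20)) = 2/(-8 + (-4 + 260)) = 2/(-8 + 256) = 2/248 = 2*(1/248) = 1/124 ≈ 0.0080645)
(D(-1, c(2)) + C)*1335 = ((2 - 1 + 23*(-3 - 1*2)) + 1/124)*1335 = ((2 - 1 + 23*(-3 - 2)) + 1/124)*1335 = ((2 - 1 + 23*(-5)) + 1/124)*1335 = ((2 - 1 - 115) + 1/124)*1335 = (-114 + 1/124)*1335 = -14135/124*1335 = -18870225/124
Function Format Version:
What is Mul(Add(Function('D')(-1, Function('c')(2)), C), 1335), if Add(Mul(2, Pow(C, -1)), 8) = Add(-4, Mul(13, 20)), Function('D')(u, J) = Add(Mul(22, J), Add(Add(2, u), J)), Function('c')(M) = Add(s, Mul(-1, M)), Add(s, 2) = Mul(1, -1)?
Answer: Rational(-18870225, 124) ≈ -1.5218e+5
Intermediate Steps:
s = -3 (s = Add(-2, Mul(1, -1)) = Add(-2, -1) = -3)
Function('c')(M) = Add(-3, Mul(-1, M))
Function('D')(u, J) = Add(2, u, Mul(23, J)) (Function('D')(u, J) = Add(Mul(22, J), Add(2, J, u)) = Add(2, u, Mul(23, J)))
C = Rational(1, 124) (C = Mul(2, Pow(Add(-8, Add(-4, Mul(13, 20))), -1)) = Mul(2, Pow(Add(-8, Add(-4, 260)), -1)) = Mul(2, Pow(Add(-8, 256), -1)) = Mul(2, Pow(248, -1)) = Mul(2, Rational(1, 248)) = Rational(1, 124) ≈ 0.0080645)
Mul(Add(Function('D')(-1, Function('c')(2)), C), 1335) = Mul(Add(Add(2, -1, Mul(23, Add(-3, Mul(-1, 2)))), Rational(1, 124)), 1335) = Mul(Add(Add(2, -1, Mul(23, Add(-3, -2))), Rational(1, 124)), 1335) = Mul(Add(Add(2, -1, Mul(23, -5)), Rational(1, 124)), 1335) = Mul(Add(Add(2, -1, -115), Rational(1, 124)), 1335) = Mul(Add(-114, Rational(1, 124)), 1335) = Mul(Rational(-14135, 124), 1335) = Rational(-18870225, 124)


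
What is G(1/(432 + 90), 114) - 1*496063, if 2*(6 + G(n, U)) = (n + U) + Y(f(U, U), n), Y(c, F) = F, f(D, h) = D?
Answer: -258918263/522 ≈ -4.9601e+5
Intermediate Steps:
G(n, U) = -6 + n + U/2 (G(n, U) = -6 + ((n + U) + n)/2 = -6 + ((U + n) + n)/2 = -6 + (U + 2*n)/2 = -6 + (n + U/2) = -6 + n + U/2)
G(1/(432 + 90), 114) - 1*496063 = (-6 + 1/(432 + 90) + (½)*114) - 1*496063 = (-6 + 1/522 + 57) - 496063 = 26623/522 - 496063 = -258918263/522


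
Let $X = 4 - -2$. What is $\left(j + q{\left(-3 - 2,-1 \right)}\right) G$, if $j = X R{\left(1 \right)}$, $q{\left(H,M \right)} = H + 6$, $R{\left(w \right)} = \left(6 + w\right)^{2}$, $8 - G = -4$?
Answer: $3540$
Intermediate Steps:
$G = 12$ ($G = 8 - -4 = 8 + 4 = 12$)
$X = 6$ ($X = 4 + 2 = 6$)
$q{\left(H,M \right)} = 6 + H$
$j = 294$ ($j = 6 \left(6 + 1\right)^{2} = 6 \cdot 7^{2} = 6 \cdot 49 = 294$)
$\left(j + q{\left(-3 - 2,-1 \right)}\right) G = \left(294 + \left(6 - 5\right)\right) 12 = \left(294 + 1\right) 12 = 295 \cdot 12 = 3540$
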